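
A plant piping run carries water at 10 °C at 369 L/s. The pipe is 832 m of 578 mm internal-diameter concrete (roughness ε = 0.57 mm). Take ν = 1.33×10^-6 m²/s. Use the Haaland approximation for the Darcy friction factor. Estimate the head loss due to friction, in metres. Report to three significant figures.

V = 4Q/(πD²) = 4·0.369/(π·0.578²) = 1.406 m/s
Re = VD/ν = 1.406·0.578/1.33×10^-6 = 6.11×10^5 → turbulent
ε/D = 0.57/578 = 9.86×10^-4
Haaland: f = 0.02004
h_f = f(L/D)V²/(2g) = 0.02004·(832/0.578)·1.406²/(2·9.81) = 2.908 m

h_f ≈ 2.91 m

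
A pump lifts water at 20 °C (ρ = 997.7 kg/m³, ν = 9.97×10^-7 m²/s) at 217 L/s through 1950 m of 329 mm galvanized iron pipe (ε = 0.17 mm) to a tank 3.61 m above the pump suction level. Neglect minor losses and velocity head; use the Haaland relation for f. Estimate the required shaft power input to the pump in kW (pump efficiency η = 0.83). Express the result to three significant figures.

P_shaft ≈ 96.7 kW

V = 4Q/(πD²) = 2.553 m/s; Re = 8.42×10^5; ε/D = 5.17×10^-4; f = 0.01736
h_f = f(L/D)V²/2g = 34.18 m
Total head H = z + h_f = 3.61 + 34.18 = 37.79 m
P_hyd = ρgQH = 997.7·9.81·0.217·37.79 = 80.25 kW
P_shaft = P_hyd/η = 80.25/0.83 = 96.69 kW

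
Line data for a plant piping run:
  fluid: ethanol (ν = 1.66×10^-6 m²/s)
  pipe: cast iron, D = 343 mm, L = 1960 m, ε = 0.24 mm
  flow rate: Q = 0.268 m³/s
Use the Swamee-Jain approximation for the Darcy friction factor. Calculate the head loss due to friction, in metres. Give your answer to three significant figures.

h_f ≈ 46.0 m

V = 4Q/(πD²) = 4·0.268/(π·0.343²) = 2.900 m/s
Re = VD/ν = 2.900·0.343/1.66×10^-6 = 5.99×10^5 → turbulent
ε/D = 0.24/343 = 7.00×10^-4
Swamee-Jain: f = 0.01879
h_f = f(L/D)V²/(2g) = 0.01879·(1960/0.343)·2.900²/(2·9.81) = 46.05 m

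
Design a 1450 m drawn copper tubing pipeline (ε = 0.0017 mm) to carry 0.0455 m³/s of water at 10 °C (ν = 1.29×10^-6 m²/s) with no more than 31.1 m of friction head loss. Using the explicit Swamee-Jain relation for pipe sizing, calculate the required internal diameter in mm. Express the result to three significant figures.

Swamee-Jain (Type III): D = 0.66·[ε^1.25·(LQ²/(gh_f))^4.75 + ν·Q^9.4·(L/(gh_f))^5.2]^0.04
LQ²/(gh_f) = 0.009839; L/(gh_f) = 4.753
Term 1 = ε^1.25·(…)^4.75 = 1.80×10^-17; Term 2 = ν·Q^9.4·(…)^5.2 = 1.04×10^-15
D = 0.66·(1.80×10^-17 + 1.04×10^-15)^0.04 = 0.1661 m = 166 mm
Check: V = 2.10 m/s, Re = 2.70×10^5, f = 0.01477, h_f = 28.9 m ≈ 31.1 m ✓

D ≈ 166 mm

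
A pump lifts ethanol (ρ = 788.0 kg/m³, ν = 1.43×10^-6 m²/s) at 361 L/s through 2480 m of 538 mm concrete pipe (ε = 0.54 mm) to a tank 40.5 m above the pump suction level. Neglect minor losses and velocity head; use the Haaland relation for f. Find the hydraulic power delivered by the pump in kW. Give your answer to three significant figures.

V = 4Q/(πD²) = 1.588 m/s; Re = 5.97×10^5; ε/D = 0.00100; f = 0.02013
h_f = f(L/D)V²/2g = 11.93 m
Total head H = z + h_f = 40.5 + 11.93 = 52.43 m
P_hyd = ρgQH = 788.0·9.81·0.361·52.43 = 146.3 kW

P_hyd ≈ 146 kW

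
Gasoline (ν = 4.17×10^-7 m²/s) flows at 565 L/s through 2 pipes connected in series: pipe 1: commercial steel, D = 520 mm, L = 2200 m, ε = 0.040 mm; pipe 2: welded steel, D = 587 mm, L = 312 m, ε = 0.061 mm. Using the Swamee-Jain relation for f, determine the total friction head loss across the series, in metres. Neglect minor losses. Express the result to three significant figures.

H ≈ 20.0 m

Pipe 1: V = 2.660 m/s, Re = 3.32×10^6, ε/D = 7.69×10^-5, f = 0.01211, h_1 = f(L/D)V²/2g = 18.48 m
Pipe 2: V = 2.088 m/s, Re = 2.94×10^6, ε/D = 1.04×10^-4, f = 0.01271, h_2 = f(L/D)V²/2g = 1.501 m
Series → Q common, losses add: H = Σh = 19.98 m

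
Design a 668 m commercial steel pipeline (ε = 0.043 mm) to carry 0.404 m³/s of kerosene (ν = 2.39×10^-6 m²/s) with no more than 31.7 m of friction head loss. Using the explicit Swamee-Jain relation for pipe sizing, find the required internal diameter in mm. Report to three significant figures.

D ≈ 337 mm

Swamee-Jain (Type III): D = 0.66·[ε^1.25·(LQ²/(gh_f))^4.75 + ν·Q^9.4·(L/(gh_f))^5.2]^0.04
LQ²/(gh_f) = 0.3506; L/(gh_f) = 2.148
Term 1 = ε^1.25·(…)^4.75 = 2.40×10^-8; Term 2 = ν·Q^9.4·(…)^5.2 = 2.54×10^-8
D = 0.66·(2.40×10^-8 + 2.54×10^-8)^0.04 = 0.3367 m = 337 mm
Check: V = 4.54 m/s, Re = 6.39×10^5, f = 0.01443, h_f = 30.0 m ≈ 31.7 m ✓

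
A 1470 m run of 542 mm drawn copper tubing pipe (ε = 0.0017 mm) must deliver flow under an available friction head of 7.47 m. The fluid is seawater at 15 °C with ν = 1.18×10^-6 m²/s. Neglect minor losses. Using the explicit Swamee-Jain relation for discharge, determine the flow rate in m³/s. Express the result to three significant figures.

Q ≈ 0.495 m³/s

Swamee-Jain (Type II): Q = -0.965·√(gD⁵h_f/L)·ln[ε/(3.7D) + √(3.17ν²L/(gD³h_f))]
√(gD⁵h_f/L) = √(9.81·0.542⁵·7.47/1470) = 0.04829
ε/(3.7D) = 8.48×10^-7; √(3.17ν²L/(gD³h_f)) = 2.36×10^-5
Q = -0.965·0.04829·ln(2.443×10^-5) = 0.4949 m³/s
Check: V = 2.14 m/s, Re = 9.85×10^5, f = 0.01171, h_f = 7.45 m ≈ 7.47 m ✓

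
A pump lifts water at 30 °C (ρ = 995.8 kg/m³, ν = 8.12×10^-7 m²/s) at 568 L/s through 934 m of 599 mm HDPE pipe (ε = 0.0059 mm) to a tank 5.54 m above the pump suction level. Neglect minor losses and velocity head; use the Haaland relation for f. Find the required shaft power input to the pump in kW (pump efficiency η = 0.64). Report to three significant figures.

P_shaft ≈ 79.1 kW

V = 4Q/(πD²) = 2.016 m/s; Re = 1.49×10^6; ε/D = 9.85×10^-6; f = 0.01109
h_f = f(L/D)V²/2g = 3.579 m
Total head H = z + h_f = 5.54 + 3.579 = 9.119 m
P_hyd = ρgQH = 995.8·9.81·0.568·9.119 = 50.60 kW
P_shaft = P_hyd/η = 50.60/0.64 = 79.06 kW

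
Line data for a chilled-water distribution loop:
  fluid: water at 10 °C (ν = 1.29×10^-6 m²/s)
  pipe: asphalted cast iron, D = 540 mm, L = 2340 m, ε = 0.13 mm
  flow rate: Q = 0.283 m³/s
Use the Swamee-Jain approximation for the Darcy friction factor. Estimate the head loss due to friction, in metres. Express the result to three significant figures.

h_f ≈ 5.34 m

V = 4Q/(πD²) = 4·0.283/(π·0.540²) = 1.236 m/s
Re = VD/ν = 1.236·0.540/1.29×10^-6 = 5.17×10^5 → turbulent
ε/D = 0.13/540 = 2.41×10^-4
Swamee-Jain: f = 0.01584
h_f = f(L/D)V²/(2g) = 0.01584·(2340/0.540)·1.236²/(2·9.81) = 5.341 m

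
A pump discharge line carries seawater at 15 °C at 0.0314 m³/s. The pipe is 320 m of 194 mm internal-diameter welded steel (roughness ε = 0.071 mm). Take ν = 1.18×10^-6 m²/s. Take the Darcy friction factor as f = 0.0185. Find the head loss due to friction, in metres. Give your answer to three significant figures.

h_f ≈ 1.76 m

V = 4Q/(πD²) = 4·0.0314/(π·0.194²) = 1.062 m/s
h_f = f(L/D)V²/(2g) = 0.01850·(320/0.194)·1.062²/(2·9.81) = 1.755 m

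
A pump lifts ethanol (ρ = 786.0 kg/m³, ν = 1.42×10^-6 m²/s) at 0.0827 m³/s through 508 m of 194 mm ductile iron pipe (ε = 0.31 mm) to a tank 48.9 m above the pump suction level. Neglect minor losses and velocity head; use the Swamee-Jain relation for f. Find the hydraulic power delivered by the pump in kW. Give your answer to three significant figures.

V = 4Q/(πD²) = 2.798 m/s; Re = 3.82×10^5; ε/D = 0.00160; f = 0.02277
h_f = f(L/D)V²/2g = 23.79 m
Total head H = z + h_f = 48.9 + 23.79 = 72.69 m
P_hyd = ρgQH = 786.0·9.81·0.0827·72.69 = 46.35 kW

P_hyd ≈ 46.4 kW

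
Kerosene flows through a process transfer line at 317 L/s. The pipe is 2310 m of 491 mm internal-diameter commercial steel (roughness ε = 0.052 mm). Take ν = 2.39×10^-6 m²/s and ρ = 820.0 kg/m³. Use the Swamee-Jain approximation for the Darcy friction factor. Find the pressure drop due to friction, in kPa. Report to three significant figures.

V = 4Q/(πD²) = 4·0.317/(π·0.491²) = 1.674 m/s
Re = VD/ν = 1.674·0.491/2.39×10^-6 = 3.44×10^5 → turbulent
ε/D = 0.052/491 = 1.06×10^-4
Swamee-Jain: f = 0.01521
h_f = f(L/D)V²/(2g) = 0.01521·(2310/0.491)·1.674²/(2·9.81) = 10.22 m
Δp = ρg·h_f = 820.0·9.81·10.22 = 82.25 kPa

Δp ≈ 82.2 kPa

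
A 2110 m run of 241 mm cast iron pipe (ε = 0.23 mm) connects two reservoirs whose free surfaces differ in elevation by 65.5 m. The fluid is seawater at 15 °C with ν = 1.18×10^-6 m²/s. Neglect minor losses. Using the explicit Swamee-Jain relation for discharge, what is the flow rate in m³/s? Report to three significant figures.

Q ≈ 0.124 m³/s

Swamee-Jain (Type II): Q = -0.965·√(gD⁵h_f/L)·ln[ε/(3.7D) + √(3.17ν²L/(gD³h_f))]
√(gD⁵h_f/L) = √(9.81·0.241⁵·65.5/2110) = 0.01573
ε/(3.7D) = 2.58×10^-4; √(3.17ν²L/(gD³h_f)) = 3.22×10^-5
Q = -0.965·0.01573·ln(2.901×10^-4) = 0.1237 m³/s
Check: V = 2.71 m/s, Re = 5.54×10^5, f = 0.02009, h_f = 65.9 m ≈ 65.5 m ✓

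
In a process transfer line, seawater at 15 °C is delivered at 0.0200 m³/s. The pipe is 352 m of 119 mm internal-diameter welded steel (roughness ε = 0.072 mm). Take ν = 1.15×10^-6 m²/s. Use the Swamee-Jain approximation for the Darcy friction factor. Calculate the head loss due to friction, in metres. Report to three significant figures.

h_f ≈ 9.55 m

V = 4Q/(πD²) = 4·0.0200/(π·0.119²) = 1.798 m/s
Re = VD/ν = 1.798·0.119/1.15×10^-6 = 1.86×10^5 → turbulent
ε/D = 0.072/119 = 6.05×10^-4
Swamee-Jain: f = 0.01958
h_f = f(L/D)V²/(2g) = 0.01958·(352/0.119)·1.798²/(2·9.81) = 9.547 m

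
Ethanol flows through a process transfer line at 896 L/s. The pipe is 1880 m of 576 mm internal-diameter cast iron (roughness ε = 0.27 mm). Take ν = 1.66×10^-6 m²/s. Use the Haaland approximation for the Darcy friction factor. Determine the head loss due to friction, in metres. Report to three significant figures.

h_f ≈ 33.2 m

V = 4Q/(πD²) = 4·0.896/(π·0.576²) = 3.439 m/s
Re = VD/ν = 3.439·0.576/1.66×10^-6 = 1.19×10^6 → turbulent
ε/D = 0.27/576 = 4.69×10^-4
Haaland: f = 0.01688
h_f = f(L/D)V²/(2g) = 0.01688·(1880/0.576)·3.439²/(2·9.81) = 33.21 m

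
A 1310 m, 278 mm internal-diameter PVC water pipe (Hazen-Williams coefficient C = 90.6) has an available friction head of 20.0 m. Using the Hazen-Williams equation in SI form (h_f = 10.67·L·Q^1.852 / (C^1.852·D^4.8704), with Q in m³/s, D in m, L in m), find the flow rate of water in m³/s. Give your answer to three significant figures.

Rearranging: Q = [h_f·C^1.852·D^4.8704 / (10.67·L)]^(1/1.852)
Q = [20.0·90.6^1.852·0.278^4.8704 / (10.67·1310)]^0.540 = 0.09104 m³/s

Q ≈ 0.0910 m³/s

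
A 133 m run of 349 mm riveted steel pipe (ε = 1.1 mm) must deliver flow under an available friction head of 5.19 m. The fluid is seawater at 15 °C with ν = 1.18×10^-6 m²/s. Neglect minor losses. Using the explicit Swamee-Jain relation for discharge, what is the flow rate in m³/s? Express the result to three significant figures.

Swamee-Jain (Type II): Q = -0.965·√(gD⁵h_f/L)·ln[ε/(3.7D) + √(3.17ν²L/(gD³h_f))]
√(gD⁵h_f/L) = √(9.81·0.349⁵·5.19/133) = 0.04452
ε/(3.7D) = 8.52×10^-4; √(3.17ν²L/(gD³h_f)) = 1.65×10^-5
Q = -0.965·0.04452·ln(8.683×10^-4) = 0.3028 m³/s
Check: V = 3.17 m/s, Re = 9.36×10^5, f = 0.02674, h_f = 5.21 m ≈ 5.19 m ✓

Q ≈ 0.303 m³/s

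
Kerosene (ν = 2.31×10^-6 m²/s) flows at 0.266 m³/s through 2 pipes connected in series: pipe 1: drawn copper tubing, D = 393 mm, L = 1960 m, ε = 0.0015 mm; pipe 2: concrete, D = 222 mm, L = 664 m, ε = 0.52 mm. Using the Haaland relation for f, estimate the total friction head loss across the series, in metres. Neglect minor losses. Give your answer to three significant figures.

H ≈ 195 m

Pipe 1: V = 2.193 m/s, Re = 3.73×10^5, ε/D = 3.82×10^-6, f = 0.01381, h_1 = f(L/D)V²/2g = 16.88 m
Pipe 2: V = 6.872 m/s, Re = 6.60×10^5, ε/D = 0.00234, f = 0.02470, h_2 = f(L/D)V²/2g = 177.9 m
Series → Q common, losses add: H = Σh = 194.7 m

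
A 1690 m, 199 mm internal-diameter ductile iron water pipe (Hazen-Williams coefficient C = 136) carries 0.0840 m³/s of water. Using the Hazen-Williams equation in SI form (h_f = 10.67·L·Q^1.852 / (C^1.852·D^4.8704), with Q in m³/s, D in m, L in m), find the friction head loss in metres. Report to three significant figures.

h_f ≈ 53.4 m

h_f = 10.67·1690·0.0840^1.852 / (136^1.852·0.199^4.8704) = 53.38 m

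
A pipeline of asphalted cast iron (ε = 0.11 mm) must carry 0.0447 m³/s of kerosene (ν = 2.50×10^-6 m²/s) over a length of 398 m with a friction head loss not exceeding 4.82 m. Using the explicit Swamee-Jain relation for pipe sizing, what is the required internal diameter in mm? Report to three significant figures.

Swamee-Jain (Type III): D = 0.66·[ε^1.25·(LQ²/(gh_f))^4.75 + ν·Q^9.4·(L/(gh_f))^5.2]^0.04
LQ²/(gh_f) = 0.01682; L/(gh_f) = 8.417
Term 1 = ε^1.25·(…)^4.75 = 4.21×10^-14; Term 2 = ν·Q^9.4·(…)^5.2 = 3.32×10^-14
D = 0.66·(4.21×10^-14 + 3.32×10^-14)^0.04 = 0.1971 m = 197 mm
Check: V = 1.47 m/s, Re = 1.16×10^5, f = 0.02031, h_f = 4.49 m ≈ 4.82 m ✓

D ≈ 197 mm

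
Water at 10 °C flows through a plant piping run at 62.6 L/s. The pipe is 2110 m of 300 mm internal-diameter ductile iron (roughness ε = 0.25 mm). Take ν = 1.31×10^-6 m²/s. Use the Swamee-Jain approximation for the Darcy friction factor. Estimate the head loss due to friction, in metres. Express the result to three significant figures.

V = 4Q/(πD²) = 4·0.0626/(π·0.300²) = 0.8856 m/s
Re = VD/ν = 0.8856·0.300/1.31×10^-6 = 2.03×10^5 → turbulent
ε/D = 0.25/300 = 8.33×10^-4
Swamee-Jain: f = 0.02049
h_f = f(L/D)V²/(2g) = 0.02049·(2110/0.300)·0.8856²/(2·9.81) = 5.761 m

h_f ≈ 5.76 m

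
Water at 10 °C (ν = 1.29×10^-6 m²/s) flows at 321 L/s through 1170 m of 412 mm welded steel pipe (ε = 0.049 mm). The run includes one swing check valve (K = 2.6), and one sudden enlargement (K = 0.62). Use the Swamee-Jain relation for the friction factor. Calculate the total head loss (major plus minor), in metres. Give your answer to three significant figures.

V = 4Q/(πD²) = 2.408 m/s; V²/2g = 0.2955 m
Re = 7.69×10^5, ε/D = 1.19×10^-4 → f = 0.01408 (Swamee-Jain)
Major: h_f = f(L/D)·V²/2g = 0.01408·2840·0.2955 = 11.81 m
Minor: ΣK = 3.22; h_m = ΣK·V²/2g = 0.9515 m
Total H_L = 11.81 + 0.9515 = 12.76 m

H_L ≈ 12.8 m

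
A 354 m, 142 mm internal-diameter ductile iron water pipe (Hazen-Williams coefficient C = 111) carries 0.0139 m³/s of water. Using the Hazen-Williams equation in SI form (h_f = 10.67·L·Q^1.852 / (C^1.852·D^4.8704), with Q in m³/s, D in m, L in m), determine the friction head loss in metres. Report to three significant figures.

h_f = 10.67·354·0.0139^1.852 / (111^1.852·0.142^4.8704) = 3.012 m

h_f ≈ 3.01 m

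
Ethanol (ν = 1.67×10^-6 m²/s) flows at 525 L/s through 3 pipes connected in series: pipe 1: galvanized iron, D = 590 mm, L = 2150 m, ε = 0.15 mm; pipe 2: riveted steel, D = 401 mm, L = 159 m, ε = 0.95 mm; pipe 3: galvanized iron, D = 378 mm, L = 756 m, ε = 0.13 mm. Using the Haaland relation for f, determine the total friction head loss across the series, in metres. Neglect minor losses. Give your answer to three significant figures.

H ≈ 54.8 m

Pipe 1: V = 1.920 m/s, Re = 6.78×10^5, ε/D = 2.54×10^-4, f = 0.01547, h_1 = f(L/D)V²/2g = 10.59 m
Pipe 2: V = 4.157 m/s, Re = 9.98×10^5, ε/D = 0.00237, f = 0.02471, h_2 = f(L/D)V²/2g = 8.628 m
Pipe 3: V = 4.678 m/s, Re = 1.06×10^6, ε/D = 3.44×10^-4, f = 0.01596, h_3 = f(L/D)V²/2g = 35.60 m
Series → Q common, losses add: H = Σh = 54.82 m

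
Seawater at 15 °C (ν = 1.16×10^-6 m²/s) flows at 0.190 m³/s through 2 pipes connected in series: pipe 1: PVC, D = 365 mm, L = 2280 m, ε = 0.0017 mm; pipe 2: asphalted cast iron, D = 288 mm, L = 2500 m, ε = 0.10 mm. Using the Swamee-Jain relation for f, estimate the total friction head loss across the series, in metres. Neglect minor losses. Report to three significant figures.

Pipe 1: V = 1.816 m/s, Re = 5.71×10^5, ε/D = 4.66×10^-6, f = 0.01287, h_1 = f(L/D)V²/2g = 13.51 m
Pipe 2: V = 2.917 m/s, Re = 7.24×10^5, ε/D = 3.47×10^-4, f = 0.01639, h_2 = f(L/D)V²/2g = 61.70 m
Series → Q common, losses add: H = Σh = 75.20 m

H ≈ 75.2 m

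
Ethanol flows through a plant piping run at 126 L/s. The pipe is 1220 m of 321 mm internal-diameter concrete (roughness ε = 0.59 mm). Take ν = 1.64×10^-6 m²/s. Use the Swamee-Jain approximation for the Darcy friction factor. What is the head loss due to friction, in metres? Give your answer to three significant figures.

h_f ≈ 11.1 m

V = 4Q/(πD²) = 4·0.126/(π·0.321²) = 1.557 m/s
Re = VD/ν = 1.557·0.321/1.64×10^-6 = 3.05×10^5 → turbulent
ε/D = 0.59/321 = 0.00184
Swamee-Jain: f = 0.02368
h_f = f(L/D)V²/(2g) = 0.02368·(1220/0.321)·1.557²/(2·9.81) = 11.12 m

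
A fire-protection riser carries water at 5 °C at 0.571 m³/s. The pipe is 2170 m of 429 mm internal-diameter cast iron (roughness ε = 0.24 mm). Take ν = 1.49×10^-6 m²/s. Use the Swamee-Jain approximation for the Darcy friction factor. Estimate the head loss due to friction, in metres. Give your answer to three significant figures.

V = 4Q/(πD²) = 4·0.571/(π·0.429²) = 3.950 m/s
Re = VD/ν = 3.950·0.429/1.49×10^-6 = 1.14×10^6 → turbulent
ε/D = 0.24/429 = 5.59×10^-4
Swamee-Jain: f = 0.01763
h_f = f(L/D)V²/(2g) = 0.01763·(2170/0.429)·3.950²/(2·9.81) = 70.93 m

h_f ≈ 70.9 m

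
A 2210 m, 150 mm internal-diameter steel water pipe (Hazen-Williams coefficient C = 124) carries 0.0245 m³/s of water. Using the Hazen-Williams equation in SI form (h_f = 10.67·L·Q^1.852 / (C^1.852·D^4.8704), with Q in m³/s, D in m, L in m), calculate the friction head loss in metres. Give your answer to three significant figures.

h_f = 10.67·2210·0.0245^1.852 / (124^1.852·0.150^4.8704) = 33.50 m

h_f ≈ 33.5 m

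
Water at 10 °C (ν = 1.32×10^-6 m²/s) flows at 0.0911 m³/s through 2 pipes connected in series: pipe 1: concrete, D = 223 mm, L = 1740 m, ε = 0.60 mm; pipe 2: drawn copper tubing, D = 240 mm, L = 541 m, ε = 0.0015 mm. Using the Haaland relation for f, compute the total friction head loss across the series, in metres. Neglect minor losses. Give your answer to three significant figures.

Pipe 1: V = 2.332 m/s, Re = 3.94×10^5, ε/D = 0.00269, f = 0.02577, h_1 = f(L/D)V²/2g = 55.75 m
Pipe 2: V = 2.014 m/s, Re = 3.66×10^5, ε/D = 6.25×10^-6, f = 0.01388, h_2 = f(L/D)V²/2g = 6.466 m
Series → Q common, losses add: H = Σh = 62.21 m

H ≈ 62.2 m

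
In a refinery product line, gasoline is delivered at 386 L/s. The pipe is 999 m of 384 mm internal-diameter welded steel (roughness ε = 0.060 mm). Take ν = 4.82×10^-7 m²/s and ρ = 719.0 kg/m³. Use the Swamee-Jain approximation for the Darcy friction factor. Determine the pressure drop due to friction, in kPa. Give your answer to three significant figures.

Δp ≈ 141 kPa

V = 4Q/(πD²) = 4·0.386/(π·0.384²) = 3.333 m/s
Re = VD/ν = 3.333·0.384/4.82×10^-7 = 2.66×10^6 → turbulent
ε/D = 0.060/384 = 1.56×10^-4
Swamee-Jain: f = 0.01361
h_f = f(L/D)V²/(2g) = 0.01361·(999/0.384)·3.333²/(2·9.81) = 20.04 m
Δp = ρg·h_f = 719.0·9.81·20.04 = 141.4 kPa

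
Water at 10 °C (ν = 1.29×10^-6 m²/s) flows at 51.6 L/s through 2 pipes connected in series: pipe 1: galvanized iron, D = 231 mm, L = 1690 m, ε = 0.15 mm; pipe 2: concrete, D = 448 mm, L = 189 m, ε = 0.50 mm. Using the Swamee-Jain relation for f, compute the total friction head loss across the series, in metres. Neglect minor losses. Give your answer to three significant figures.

Pipe 1: V = 1.231 m/s, Re = 2.20×10^5, ε/D = 6.49×10^-4, f = 0.01953, h_1 = f(L/D)V²/2g = 11.04 m
Pipe 2: V = 0.3273 m/s, Re = 1.14×10^5, ε/D = 0.00112, f = 0.02249, h_2 = f(L/D)V²/2g = 0.05182 m
Series → Q common, losses add: H = Σh = 11.09 m

H ≈ 11.1 m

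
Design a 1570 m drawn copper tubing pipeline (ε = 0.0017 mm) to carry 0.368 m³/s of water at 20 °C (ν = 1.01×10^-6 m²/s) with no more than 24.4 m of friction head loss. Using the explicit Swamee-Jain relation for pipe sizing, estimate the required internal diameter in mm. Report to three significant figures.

D ≈ 386 mm

Swamee-Jain (Type III): D = 0.66·[ε^1.25·(LQ²/(gh_f))^4.75 + ν·Q^9.4·(L/(gh_f))^5.2]^0.04
LQ²/(gh_f) = 0.8883; L/(gh_f) = 6.559
Term 1 = ε^1.25·(…)^4.75 = 3.50×10^-8; Term 2 = ν·Q^9.4·(…)^5.2 = 1.48×10^-6
D = 0.66·(3.50×10^-8 + 1.48×10^-6)^0.04 = 0.3862 m = 386 mm
Check: V = 3.14 m/s, Re = 1.20×10^6, f = 0.01138, h_f = 23.3 m ≈ 24.4 m ✓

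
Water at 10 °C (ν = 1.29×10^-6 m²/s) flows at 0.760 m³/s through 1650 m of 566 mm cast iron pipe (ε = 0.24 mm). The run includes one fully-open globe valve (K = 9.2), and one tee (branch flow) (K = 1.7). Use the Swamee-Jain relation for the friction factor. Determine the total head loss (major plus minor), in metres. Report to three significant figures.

V = 4Q/(πD²) = 3.021 m/s; V²/2g = 0.4650 m
Re = 1.33×10^6, ε/D = 4.24×10^-4 → f = 0.01662 (Swamee-Jain)
Major: h_f = f(L/D)·V²/2g = 0.01662·2915·0.4650 = 22.53 m
Minor: ΣK = 10.9; h_m = ΣK·V²/2g = 5.069 m
Total H_L = 22.53 + 5.069 = 27.60 m

H_L ≈ 27.6 m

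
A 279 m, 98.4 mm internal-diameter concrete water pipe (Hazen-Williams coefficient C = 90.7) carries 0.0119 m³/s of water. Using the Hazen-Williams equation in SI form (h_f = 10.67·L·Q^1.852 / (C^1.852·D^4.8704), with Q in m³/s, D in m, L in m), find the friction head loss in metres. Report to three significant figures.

h_f = 10.67·279·0.0119^1.852 / (90.7^1.852·0.0984^4.8704) = 15.44 m

h_f ≈ 15.4 m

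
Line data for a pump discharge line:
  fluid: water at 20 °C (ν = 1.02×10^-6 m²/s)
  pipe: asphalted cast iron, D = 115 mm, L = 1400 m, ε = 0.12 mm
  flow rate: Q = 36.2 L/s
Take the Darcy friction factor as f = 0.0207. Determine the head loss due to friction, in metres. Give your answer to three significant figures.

h_f ≈ 156 m

V = 4Q/(πD²) = 4·0.0362/(π·0.115²) = 3.485 m/s
h_f = f(L/D)V²/(2g) = 0.02070·(1400/0.115)·3.485²/(2·9.81) = 156.0 m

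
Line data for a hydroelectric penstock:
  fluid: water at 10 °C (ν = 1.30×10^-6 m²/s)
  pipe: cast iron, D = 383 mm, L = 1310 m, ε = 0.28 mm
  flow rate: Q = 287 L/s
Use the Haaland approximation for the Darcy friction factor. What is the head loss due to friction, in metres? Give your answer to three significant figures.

V = 4Q/(πD²) = 4·0.287/(π·0.383²) = 2.491 m/s
Re = VD/ν = 2.491·0.383/1.30×10^-6 = 7.34×10^5 → turbulent
ε/D = 0.28/383 = 7.31×10^-4
Haaland: f = 0.01871
h_f = f(L/D)V²/(2g) = 0.01871·(1310/0.383)·2.491²/(2·9.81) = 20.24 m

h_f ≈ 20.2 m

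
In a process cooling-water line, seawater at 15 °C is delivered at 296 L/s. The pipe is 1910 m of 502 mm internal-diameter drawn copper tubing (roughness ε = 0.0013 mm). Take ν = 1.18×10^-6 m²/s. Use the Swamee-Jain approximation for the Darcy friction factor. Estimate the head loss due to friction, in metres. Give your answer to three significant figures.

h_f ≈ 5.46 m

V = 4Q/(πD²) = 4·0.296/(π·0.502²) = 1.496 m/s
Re = VD/ν = 1.496·0.502/1.18×10^-6 = 6.36×10^5 → turbulent
ε/D = 0.0013/502 = 2.59×10^-6
Swamee-Jain: f = 0.01259
h_f = f(L/D)V²/(2g) = 0.01259·(1910/0.502)·1.496²/(2·9.81) = 5.462 m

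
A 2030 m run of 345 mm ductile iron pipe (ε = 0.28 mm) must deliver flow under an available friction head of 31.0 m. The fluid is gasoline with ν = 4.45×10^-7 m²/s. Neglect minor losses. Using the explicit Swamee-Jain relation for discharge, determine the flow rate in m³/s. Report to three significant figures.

Swamee-Jain (Type II): Q = -0.965·√(gD⁵h_f/L)·ln[ε/(3.7D) + √(3.17ν²L/(gD³h_f))]
√(gD⁵h_f/L) = √(9.81·0.345⁵·31.0/2030) = 0.02706
ε/(3.7D) = 2.19×10^-4; √(3.17ν²L/(gD³h_f)) = 1.01×10^-5
Q = -0.965·0.02706·ln(2.295×10^-4) = 0.2188 m³/s
Check: V = 2.34 m/s, Re = 1.81×10^6, f = 0.01894, h_f = 31.1 m ≈ 31.0 m ✓

Q ≈ 0.219 m³/s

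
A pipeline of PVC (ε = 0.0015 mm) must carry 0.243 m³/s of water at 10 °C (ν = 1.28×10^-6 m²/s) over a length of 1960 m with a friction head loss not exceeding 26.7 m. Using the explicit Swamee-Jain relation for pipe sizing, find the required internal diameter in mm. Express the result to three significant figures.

D ≈ 343 mm

Swamee-Jain (Type III): D = 0.66·[ε^1.25·(LQ²/(gh_f))^4.75 + ν·Q^9.4·(L/(gh_f))^5.2]^0.04
LQ²/(gh_f) = 0.4419; L/(gh_f) = 7.483
Term 1 = ε^1.25·(…)^4.75 = 1.08×10^-9; Term 2 = ν·Q^9.4·(…)^5.2 = 7.54×10^-8
D = 0.66·(1.08×10^-9 + 7.54×10^-8)^0.04 = 0.3427 m = 343 mm
Check: V = 2.63 m/s, Re = 7.05×10^5, f = 0.01241, h_f = 25.1 m ≈ 26.7 m ✓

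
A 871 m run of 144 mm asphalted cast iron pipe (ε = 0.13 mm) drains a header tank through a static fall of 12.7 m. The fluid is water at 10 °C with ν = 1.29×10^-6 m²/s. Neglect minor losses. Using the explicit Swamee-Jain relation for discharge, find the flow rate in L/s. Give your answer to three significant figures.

Swamee-Jain (Type II): Q = -0.965·√(gD⁵h_f/L)·ln[ε/(3.7D) + √(3.17ν²L/(gD³h_f))]
√(gD⁵h_f/L) = √(9.81·0.144⁵·12.7/871) = 0.002976
ε/(3.7D) = 2.44×10^-4; √(3.17ν²L/(gD³h_f)) = 1.11×10^-4
Q = -0.965·0.002976·ln(3.551×10^-4) = 0.02281 m³/s
Check: V = 1.40 m/s, Re = 1.56×10^5, f = 0.02116, h_f = 12.8 m ≈ 12.7 m ✓

Q ≈ 22.8 L/s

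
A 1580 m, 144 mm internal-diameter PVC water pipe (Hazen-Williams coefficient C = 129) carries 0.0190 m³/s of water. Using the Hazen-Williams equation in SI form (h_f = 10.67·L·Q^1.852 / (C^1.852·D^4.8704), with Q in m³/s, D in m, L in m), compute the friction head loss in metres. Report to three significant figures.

h_f = 10.67·1580·0.0190^1.852 / (129^1.852·0.144^4.8704) = 16.96 m

h_f ≈ 17.0 m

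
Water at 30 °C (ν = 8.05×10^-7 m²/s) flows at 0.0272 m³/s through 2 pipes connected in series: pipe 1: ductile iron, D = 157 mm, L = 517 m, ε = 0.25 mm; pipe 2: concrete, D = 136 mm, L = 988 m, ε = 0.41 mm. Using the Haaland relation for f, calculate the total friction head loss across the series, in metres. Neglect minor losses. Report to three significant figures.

H ≈ 42.1 m

Pipe 1: V = 1.405 m/s, Re = 2.74×10^5, ε/D = 0.00159, f = 0.02278, h_1 = f(L/D)V²/2g = 7.549 m
Pipe 2: V = 1.872 m/s, Re = 3.16×10^5, ε/D = 0.00301, f = 0.02664, h_2 = f(L/D)V²/2g = 34.58 m
Series → Q common, losses add: H = Σh = 42.13 m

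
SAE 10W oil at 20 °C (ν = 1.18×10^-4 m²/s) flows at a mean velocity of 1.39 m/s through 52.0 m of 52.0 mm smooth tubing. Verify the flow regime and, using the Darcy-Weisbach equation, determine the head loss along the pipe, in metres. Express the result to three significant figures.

Re = VD/ν = 1.39·0.05200/1.18×10^-4 = 613 → laminar (Re < 2300)
f = 64/Re = 0.1045
h_f = f(L/D)V²/(2g) = 0.1045·(52.0/0.05200)·1.39²/(2·9.81) = 10.29 m

h_f ≈ 10.3 m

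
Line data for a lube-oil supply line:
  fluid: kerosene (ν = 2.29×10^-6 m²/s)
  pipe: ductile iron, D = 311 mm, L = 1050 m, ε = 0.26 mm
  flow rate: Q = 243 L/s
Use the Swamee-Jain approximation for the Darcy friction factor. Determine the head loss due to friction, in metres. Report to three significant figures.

V = 4Q/(πD²) = 4·0.243/(π·0.311²) = 3.199 m/s
Re = VD/ν = 3.199·0.311/2.29×10^-6 = 4.34×10^5 → turbulent
ε/D = 0.26/311 = 8.36×10^-4
Swamee-Jain: f = 0.01971
h_f = f(L/D)V²/(2g) = 0.01971·(1050/0.311)·3.199²/(2·9.81) = 34.70 m

h_f ≈ 34.7 m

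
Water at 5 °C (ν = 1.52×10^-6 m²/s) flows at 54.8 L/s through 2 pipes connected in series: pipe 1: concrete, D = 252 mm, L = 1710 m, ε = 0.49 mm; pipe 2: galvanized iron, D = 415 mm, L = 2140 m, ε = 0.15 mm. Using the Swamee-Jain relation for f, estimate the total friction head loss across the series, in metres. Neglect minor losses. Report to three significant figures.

H ≈ 11.0 m

Pipe 1: V = 1.099 m/s, Re = 1.82×10^5, ε/D = 0.00194, f = 0.02442, h_1 = f(L/D)V²/2g = 10.19 m
Pipe 2: V = 0.4051 m/s, Re = 1.11×10^5, ε/D = 3.61×10^-4, f = 0.01951, h_2 = f(L/D)V²/2g = 0.8418 m
Series → Q common, losses add: H = Σh = 11.04 m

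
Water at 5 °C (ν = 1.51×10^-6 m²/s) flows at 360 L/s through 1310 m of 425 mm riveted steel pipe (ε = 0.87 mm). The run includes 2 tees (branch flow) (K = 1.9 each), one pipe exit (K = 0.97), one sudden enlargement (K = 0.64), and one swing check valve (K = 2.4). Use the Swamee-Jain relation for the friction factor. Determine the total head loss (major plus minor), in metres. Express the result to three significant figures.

H_L ≈ 26.8 m

V = 4Q/(πD²) = 2.538 m/s; V²/2g = 0.3282 m
Re = 7.14×10^5, ε/D = 0.00205 → f = 0.02391 (Swamee-Jain)
Major: h_f = f(L/D)·V²/2g = 0.02391·3082·0.3282 = 24.19 m
Minor: ΣK = 7.81; h_m = ΣK·V²/2g = 2.563 m
Total H_L = 24.19 + 2.563 = 26.75 m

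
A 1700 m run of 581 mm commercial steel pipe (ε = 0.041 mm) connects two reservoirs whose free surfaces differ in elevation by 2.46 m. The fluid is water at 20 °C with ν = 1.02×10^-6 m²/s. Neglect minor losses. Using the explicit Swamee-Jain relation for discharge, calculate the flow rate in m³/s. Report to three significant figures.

Swamee-Jain (Type II): Q = -0.965·√(gD⁵h_f/L)·ln[ε/(3.7D) + √(3.17ν²L/(gD³h_f))]
√(gD⁵h_f/L) = √(9.81·0.581⁵·2.46/1700) = 0.03066
ε/(3.7D) = 1.91×10^-5; √(3.17ν²L/(gD³h_f)) = 3.44×10^-5
Q = -0.965·0.03066·ln(5.349×10^-5) = 0.2910 m³/s
Check: V = 1.10 m/s, Re = 6.25×10^5, f = 0.01372, h_f = 2.47 m ≈ 2.46 m ✓

Q ≈ 0.291 m³/s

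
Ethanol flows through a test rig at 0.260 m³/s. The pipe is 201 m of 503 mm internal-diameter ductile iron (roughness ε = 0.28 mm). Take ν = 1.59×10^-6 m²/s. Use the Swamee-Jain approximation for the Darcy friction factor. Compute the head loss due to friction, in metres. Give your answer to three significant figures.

V = 4Q/(πD²) = 4·0.260/(π·0.503²) = 1.308 m/s
Re = VD/ν = 1.308·0.503/1.59×10^-6 = 4.14×10^5 → turbulent
ε/D = 0.28/503 = 5.57×10^-4
Swamee-Jain: f = 0.01829
h_f = f(L/D)V²/(2g) = 0.01829·(201/0.503)·1.308²/(2·9.81) = 0.6378 m

h_f ≈ 0.638 m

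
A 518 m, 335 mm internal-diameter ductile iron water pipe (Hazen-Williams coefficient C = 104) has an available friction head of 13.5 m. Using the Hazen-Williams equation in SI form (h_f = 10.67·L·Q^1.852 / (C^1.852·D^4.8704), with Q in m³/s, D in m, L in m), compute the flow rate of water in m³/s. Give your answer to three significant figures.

Q ≈ 0.228 m³/s

Rearranging: Q = [h_f·C^1.852·D^4.8704 / (10.67·L)]^(1/1.852)
Q = [13.5·104^1.852·0.335^4.8704 / (10.67·518)]^0.540 = 0.2278 m³/s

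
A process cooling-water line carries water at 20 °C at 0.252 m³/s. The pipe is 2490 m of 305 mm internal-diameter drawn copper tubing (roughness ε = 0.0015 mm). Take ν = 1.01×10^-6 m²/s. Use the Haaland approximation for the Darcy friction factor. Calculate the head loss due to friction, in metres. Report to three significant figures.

V = 4Q/(πD²) = 4·0.252/(π·0.305²) = 3.449 m/s
Re = VD/ν = 3.449·0.305/1.01×10^-6 = 1.04×10^6 → turbulent
ε/D = 0.0015/305 = 4.92×10^-6
Haaland: f = 0.01159
h_f = f(L/D)V²/(2g) = 0.01159·(2490/0.305)·3.449²/(2·9.81) = 57.39 m

h_f ≈ 57.4 m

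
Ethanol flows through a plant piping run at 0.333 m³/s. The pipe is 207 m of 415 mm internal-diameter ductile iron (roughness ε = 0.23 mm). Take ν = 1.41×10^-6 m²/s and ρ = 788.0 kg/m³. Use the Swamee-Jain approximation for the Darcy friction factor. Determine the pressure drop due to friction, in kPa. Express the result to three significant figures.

V = 4Q/(πD²) = 4·0.333/(π·0.415²) = 2.462 m/s
Re = VD/ν = 2.462·0.415/1.41×10^-6 = 7.25×10^5 → turbulent
ε/D = 0.23/415 = 5.54×10^-4
Swamee-Jain: f = 0.01784
h_f = f(L/D)V²/(2g) = 0.01784·(207/0.415)·2.462²/(2·9.81) = 2.748 m
Δp = ρg·h_f = 788.0·9.81·2.748 = 21.24 kPa

Δp ≈ 21.2 kPa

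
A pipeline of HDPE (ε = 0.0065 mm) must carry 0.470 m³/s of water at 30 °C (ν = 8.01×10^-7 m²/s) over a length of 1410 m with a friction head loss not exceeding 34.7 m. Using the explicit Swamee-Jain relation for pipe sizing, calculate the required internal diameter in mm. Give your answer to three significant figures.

D ≈ 384 mm

Swamee-Jain (Type III): D = 0.66·[ε^1.25·(LQ²/(gh_f))^4.75 + ν·Q^9.4·(L/(gh_f))^5.2]^0.04
LQ²/(gh_f) = 0.9150; L/(gh_f) = 4.142
Term 1 = ε^1.25·(…)^4.75 = 2.15×10^-7; Term 2 = ν·Q^9.4·(…)^5.2 = 1.07×10^-6
D = 0.66·(2.15×10^-7 + 1.07×10^-6)^0.04 = 0.3837 m = 384 mm
Check: V = 4.07 m/s, Re = 1.95×10^6, f = 0.01100, h_f = 34.1 m ≈ 34.7 m ✓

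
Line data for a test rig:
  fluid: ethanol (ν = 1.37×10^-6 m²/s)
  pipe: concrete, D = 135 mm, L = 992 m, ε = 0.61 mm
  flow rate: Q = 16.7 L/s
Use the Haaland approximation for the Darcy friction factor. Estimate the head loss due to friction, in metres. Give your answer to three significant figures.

h_f ≈ 15.5 m

V = 4Q/(πD²) = 4·0.0167/(π·0.135²) = 1.167 m/s
Re = VD/ν = 1.167·0.135/1.37×10^-6 = 1.15×10^5 → turbulent
ε/D = 0.61/135 = 0.00452
Haaland: f = 0.03031
h_f = f(L/D)V²/(2g) = 0.03031·(992/0.135)·1.167²/(2·9.81) = 15.45 m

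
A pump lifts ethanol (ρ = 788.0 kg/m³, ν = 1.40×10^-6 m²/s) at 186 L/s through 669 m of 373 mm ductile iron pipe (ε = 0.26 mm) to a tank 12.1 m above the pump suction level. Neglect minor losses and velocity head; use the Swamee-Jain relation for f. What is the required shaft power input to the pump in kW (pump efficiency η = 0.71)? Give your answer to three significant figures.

V = 4Q/(πD²) = 1.702 m/s; Re = 4.54×10^5; ε/D = 6.97×10^-4; f = 0.01898
h_f = f(L/D)V²/2g = 5.028 m
Total head H = z + h_f = 12.1 + 5.028 = 17.13 m
P_hyd = ρgQH = 788.0·9.81·0.186·17.13 = 24.63 kW
P_shaft = P_hyd/η = 24.63/0.71 = 34.69 kW

P_shaft ≈ 34.7 kW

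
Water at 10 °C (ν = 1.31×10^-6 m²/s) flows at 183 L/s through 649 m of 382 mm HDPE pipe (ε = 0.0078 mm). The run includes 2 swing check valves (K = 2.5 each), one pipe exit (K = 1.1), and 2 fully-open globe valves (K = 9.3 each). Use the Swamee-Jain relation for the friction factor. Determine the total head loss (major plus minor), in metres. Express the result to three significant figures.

V = 4Q/(πD²) = 1.597 m/s; V²/2g = 0.1299 m
Re = 4.66×10^5, ε/D = 2.04×10^-5 → f = 0.01357 (Swamee-Jain)
Major: h_f = f(L/D)·V²/2g = 0.01357·1699·0.1299 = 2.995 m
Minor: ΣK = 24.7; h_m = ΣK·V²/2g = 3.210 m
Total H_L = 2.995 + 3.210 = 6.205 m

H_L ≈ 6.21 m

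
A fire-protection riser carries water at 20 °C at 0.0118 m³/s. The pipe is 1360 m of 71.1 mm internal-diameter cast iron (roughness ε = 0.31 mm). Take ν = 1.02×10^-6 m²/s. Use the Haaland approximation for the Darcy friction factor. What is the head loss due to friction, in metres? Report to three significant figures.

h_f ≈ 255 m

V = 4Q/(πD²) = 4·0.0118/(π·0.0711²) = 2.972 m/s
Re = VD/ν = 2.972·0.0711/1.02×10^-6 = 2.07×10^5 → turbulent
ε/D = 0.31/71.1 = 0.00436
Haaland: f = 0.02966
h_f = f(L/D)V²/(2g) = 0.02966·(1360/0.0711)·2.972²/(2·9.81) = 255.4 m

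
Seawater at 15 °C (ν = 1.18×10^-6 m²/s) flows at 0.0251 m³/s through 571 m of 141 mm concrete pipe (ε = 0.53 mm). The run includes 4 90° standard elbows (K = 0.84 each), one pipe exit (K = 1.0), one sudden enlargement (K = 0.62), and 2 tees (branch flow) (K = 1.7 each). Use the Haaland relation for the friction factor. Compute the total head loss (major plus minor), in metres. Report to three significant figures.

V = 4Q/(πD²) = 1.607 m/s; V²/2g = 0.1317 m
Re = 1.92×10^5, ε/D = 0.00376 → f = 0.02850 (Haaland)
Major: h_f = f(L/D)·V²/2g = 0.02850·4050·0.1317 = 15.20 m
Minor: ΣK = 8.38; h_m = ΣK·V²/2g = 1.104 m
Total H_L = 15.20 + 1.104 = 16.30 m

H_L ≈ 16.3 m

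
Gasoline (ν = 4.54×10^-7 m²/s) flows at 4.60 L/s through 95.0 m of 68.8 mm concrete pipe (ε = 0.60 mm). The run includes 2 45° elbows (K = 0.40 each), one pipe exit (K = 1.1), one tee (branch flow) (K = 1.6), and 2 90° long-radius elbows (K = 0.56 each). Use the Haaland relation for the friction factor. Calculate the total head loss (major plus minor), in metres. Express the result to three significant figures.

H_L ≈ 4.30 m

V = 4Q/(πD²) = 1.237 m/s; V²/2g = 0.07803 m
Re = 1.88×10^5, ε/D = 0.00872 → f = 0.03661 (Haaland)
Major: h_f = f(L/D)·V²/2g = 0.03661·1381·0.07803 = 3.944 m
Minor: ΣK = 4.62; h_m = ΣK·V²/2g = 0.3605 m
Total H_L = 3.944 + 0.3605 = 4.305 m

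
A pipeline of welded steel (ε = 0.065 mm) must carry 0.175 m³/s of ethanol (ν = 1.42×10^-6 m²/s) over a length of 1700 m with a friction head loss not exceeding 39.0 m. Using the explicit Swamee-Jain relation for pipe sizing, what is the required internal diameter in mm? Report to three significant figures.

D ≈ 284 mm

Swamee-Jain (Type III): D = 0.66·[ε^1.25·(LQ²/(gh_f))^4.75 + ν·Q^9.4·(L/(gh_f))^5.2]^0.04
LQ²/(gh_f) = 0.1361; L/(gh_f) = 4.443
Term 1 = ε^1.25·(…)^4.75 = 4.48×10^-10; Term 2 = ν·Q^9.4·(…)^5.2 = 2.54×10^-10
D = 0.66·(4.48×10^-10 + 2.54×10^-10)^0.04 = 0.2841 m = 284 mm
Check: V = 2.76 m/s, Re = 5.52×10^5, f = 0.01565, h_f = 36.4 m ≈ 39.0 m ✓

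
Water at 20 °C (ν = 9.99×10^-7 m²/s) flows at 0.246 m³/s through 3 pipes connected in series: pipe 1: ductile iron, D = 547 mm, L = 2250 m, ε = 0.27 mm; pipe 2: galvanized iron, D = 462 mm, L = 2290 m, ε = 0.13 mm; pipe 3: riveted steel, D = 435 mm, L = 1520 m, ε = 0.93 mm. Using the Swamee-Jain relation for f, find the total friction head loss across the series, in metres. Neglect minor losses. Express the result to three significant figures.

H ≈ 24.5 m

Pipe 1: V = 1.047 m/s, Re = 5.73×10^5, ε/D = 4.94×10^-4, f = 0.01762, h_1 = f(L/D)V²/2g = 4.048 m
Pipe 2: V = 1.467 m/s, Re = 6.79×10^5, ε/D = 2.81×10^-4, f = 0.01590, h_2 = f(L/D)V²/2g = 8.652 m
Pipe 3: V = 1.655 m/s, Re = 7.21×10^5, ε/D = 0.00214, f = 0.02418, h_3 = f(L/D)V²/2g = 11.80 m
Series → Q common, losses add: H = Σh = 24.50 m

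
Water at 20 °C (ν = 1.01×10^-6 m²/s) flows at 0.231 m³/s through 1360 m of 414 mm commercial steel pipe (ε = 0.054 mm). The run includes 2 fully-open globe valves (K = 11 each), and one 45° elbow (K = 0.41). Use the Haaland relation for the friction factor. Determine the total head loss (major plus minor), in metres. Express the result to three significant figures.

V = 4Q/(πD²) = 1.716 m/s; V²/2g = 0.1501 m
Re = 7.03×10^5, ε/D = 1.30×10^-4 → f = 0.01413 (Haaland)
Major: h_f = f(L/D)·V²/2g = 0.01413·3285·0.1501 = 6.968 m
Minor: ΣK = 22.4; h_m = ΣK·V²/2g = 3.363 m
Total H_L = 6.968 + 3.363 = 10.33 m

H_L ≈ 10.3 m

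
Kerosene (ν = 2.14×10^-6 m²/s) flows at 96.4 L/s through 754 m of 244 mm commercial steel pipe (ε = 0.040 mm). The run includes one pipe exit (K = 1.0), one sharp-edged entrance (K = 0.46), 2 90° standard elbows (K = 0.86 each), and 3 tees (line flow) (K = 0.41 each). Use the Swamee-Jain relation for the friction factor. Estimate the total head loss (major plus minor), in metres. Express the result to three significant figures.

V = 4Q/(πD²) = 2.062 m/s; V²/2g = 0.2166 m
Re = 2.35×10^5, ε/D = 1.64×10^-4 → f = 0.01651 (Swamee-Jain)
Major: h_f = f(L/D)·V²/2g = 0.01651·3090·0.2166 = 11.05 m
Minor: ΣK = 4.41; h_m = ΣK·V²/2g = 0.9553 m
Total H_L = 11.05 + 0.9553 = 12.01 m

H_L ≈ 12.0 m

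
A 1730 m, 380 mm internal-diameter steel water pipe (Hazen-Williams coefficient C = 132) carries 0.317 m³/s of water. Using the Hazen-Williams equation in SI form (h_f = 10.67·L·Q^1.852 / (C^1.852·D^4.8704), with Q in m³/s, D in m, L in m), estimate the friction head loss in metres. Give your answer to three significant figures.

h_f = 10.67·1730·0.317^1.852 / (132^1.852·0.380^4.8704) = 28.94 m

h_f ≈ 28.9 m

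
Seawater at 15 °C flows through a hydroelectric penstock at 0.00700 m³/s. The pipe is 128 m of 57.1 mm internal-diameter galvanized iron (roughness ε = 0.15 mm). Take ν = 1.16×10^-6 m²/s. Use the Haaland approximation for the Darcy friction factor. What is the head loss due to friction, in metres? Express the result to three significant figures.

V = 4Q/(πD²) = 4·0.00700/(π·0.0571²) = 2.734 m/s
Re = VD/ν = 2.734·0.0571/1.16×10^-6 = 1.35×10^5 → turbulent
ε/D = 0.15/57.1 = 0.00263
Haaland: f = 0.02623
h_f = f(L/D)V²/(2g) = 0.02623·(128/0.0571)·2.734²/(2·9.81) = 22.39 m

h_f ≈ 22.4 m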